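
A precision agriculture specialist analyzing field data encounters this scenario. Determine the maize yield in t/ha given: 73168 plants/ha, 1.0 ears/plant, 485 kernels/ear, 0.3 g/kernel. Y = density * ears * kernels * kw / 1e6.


Y = density * ears * kernels * kw
  = 73168 * 1.0 * 485 * 0.3 g/ha
  = 10645944 g/ha
  = 10645.94 kg/ha = 10.65 t/ha


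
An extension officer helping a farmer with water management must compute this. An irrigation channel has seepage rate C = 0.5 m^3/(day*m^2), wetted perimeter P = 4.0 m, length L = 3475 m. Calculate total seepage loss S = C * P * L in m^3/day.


S = C * P * L
  = 0.5 * 4.0 * 3475
  = 6950 m^3/day


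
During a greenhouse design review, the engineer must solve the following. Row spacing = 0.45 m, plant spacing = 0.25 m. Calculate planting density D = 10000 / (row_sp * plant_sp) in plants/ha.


D = 10000 / (row_sp * plant_sp)
  = 10000 / (0.45 * 0.25)
  = 10000 / 0.1125
  = 88888.89 plants/ha


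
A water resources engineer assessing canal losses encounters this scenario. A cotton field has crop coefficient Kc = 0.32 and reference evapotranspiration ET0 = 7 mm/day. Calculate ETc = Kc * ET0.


ETc = Kc * ET0
    = 0.32 * 7
    = 2.24 mm/day


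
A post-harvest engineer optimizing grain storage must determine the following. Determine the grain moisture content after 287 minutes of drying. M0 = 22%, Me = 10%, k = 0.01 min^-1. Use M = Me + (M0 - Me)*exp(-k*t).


M = Me + (M0 - Me) * e^(-k*t)
  = 10 + (22 - 10) * e^(-0.01*287)
  = 10 + 12 * e^(-2.870)
  = 10 + 12 * 0.05670
  = 10 + 0.6804
  = 10.68%


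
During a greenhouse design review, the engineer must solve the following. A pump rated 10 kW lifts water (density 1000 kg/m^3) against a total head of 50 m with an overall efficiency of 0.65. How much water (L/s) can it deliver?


Q = (P * 1000 * eta) / (rho * g * H)
  = (10 * 1000 * 0.65) / (1000 * 9.81 * 50)
  = 6500 / 490500
  = 0.01325 m^3/s = 13.25 L/s


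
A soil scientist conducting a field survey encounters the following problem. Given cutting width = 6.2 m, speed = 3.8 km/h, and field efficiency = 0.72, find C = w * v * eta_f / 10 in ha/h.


C = w * v * eta_f / 10
  = 6.2 * 3.8 * 0.72 / 10
  = 16.96 / 10
  = 1.70 ha/h


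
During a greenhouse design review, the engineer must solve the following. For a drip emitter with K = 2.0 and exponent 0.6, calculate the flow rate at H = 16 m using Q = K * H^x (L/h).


Q = K * H^x
  = 2.0 * 16^0.6
  = 2.0 * 5.2780
  = 10.56 L/h


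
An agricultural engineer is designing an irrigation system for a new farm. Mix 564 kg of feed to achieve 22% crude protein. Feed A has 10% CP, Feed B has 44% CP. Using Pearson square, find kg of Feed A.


parts_A = CP_b - target = 44 - 22 = 22
parts_B = target - CP_a = 22 - 10 = 12
total_parts = 22 + 12 = 34
Feed A = 564 * 22 / 34 = 364.94 kg
Feed B = 564 * 12 / 34 = 199.06 kg

364.94 kg


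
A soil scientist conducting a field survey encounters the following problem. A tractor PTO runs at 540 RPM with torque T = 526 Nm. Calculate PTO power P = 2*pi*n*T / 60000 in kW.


P = 2*pi*n*T / 60000
  = 2*pi * 540 * 526 / 60000
  = 1784675.95 / 60000
  = 29.74 kW


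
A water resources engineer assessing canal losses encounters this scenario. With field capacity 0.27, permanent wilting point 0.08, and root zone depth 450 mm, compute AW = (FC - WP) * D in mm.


AW = (FC - WP) * D
   = (0.27 - 0.08) * 450
   = 0.19 * 450
   = 85.50 mm


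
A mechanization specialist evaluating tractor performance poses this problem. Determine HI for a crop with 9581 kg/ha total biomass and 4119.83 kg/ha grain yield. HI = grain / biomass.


HI = grain_yield / biomass
   = 4119.83 / 9581
   = 0.43


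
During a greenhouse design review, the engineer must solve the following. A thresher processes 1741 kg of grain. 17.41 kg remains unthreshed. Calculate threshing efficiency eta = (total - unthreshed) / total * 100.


eta = (total - unthreshed) / total * 100
    = (1741 - 17.41) / 1741 * 100
    = 1723.59 / 1741 * 100
    = 99%


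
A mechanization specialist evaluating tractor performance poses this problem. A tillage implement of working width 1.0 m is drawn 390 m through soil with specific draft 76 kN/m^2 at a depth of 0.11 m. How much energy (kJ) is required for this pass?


E = k * d * w * L
  = 76 * 0.11 * 1.0 * 390
  = 3260.40 kJ


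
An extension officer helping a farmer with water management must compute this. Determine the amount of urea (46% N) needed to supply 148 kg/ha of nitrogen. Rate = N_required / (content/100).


Rate = N_required / (N_content / 100)
     = 148 / (46 / 100)
     = 148 / 0.46
     = 321.74 kg/ha


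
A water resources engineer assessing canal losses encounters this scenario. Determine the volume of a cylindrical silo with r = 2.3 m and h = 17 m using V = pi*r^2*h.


V = pi * r^2 * h
  = pi * 2.3^2 * 17
  = pi * 5.29 * 17
  = 282.52 m^3


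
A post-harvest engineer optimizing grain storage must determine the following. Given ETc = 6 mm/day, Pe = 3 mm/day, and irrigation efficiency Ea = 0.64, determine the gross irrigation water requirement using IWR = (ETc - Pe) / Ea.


IWR = (ETc - Pe) / Ea
    = (6 - 3) / 0.64
    = 3 / 0.64
    = 4.69 mm/day


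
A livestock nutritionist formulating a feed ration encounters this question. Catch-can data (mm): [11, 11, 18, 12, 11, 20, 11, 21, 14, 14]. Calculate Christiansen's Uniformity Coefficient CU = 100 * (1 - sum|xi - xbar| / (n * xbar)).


xbar = 143 / 10 = 14.300
sum|xi - xbar| = 32.200
CU = 100 * (1 - 32.200 / (10 * 14.300))
   = 100 * (1 - 0.2252)
   = 77.48%


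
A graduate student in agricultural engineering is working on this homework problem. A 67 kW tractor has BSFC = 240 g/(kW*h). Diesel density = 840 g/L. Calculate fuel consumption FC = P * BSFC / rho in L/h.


FC = P * BSFC / rho_fuel
   = 67 * 240 / 840
   = 16080 / 840
   = 19.14 L/h


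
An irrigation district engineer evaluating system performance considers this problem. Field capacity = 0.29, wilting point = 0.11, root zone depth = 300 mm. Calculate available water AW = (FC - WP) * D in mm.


AW = (FC - WP) * D
   = (0.29 - 0.11) * 300
   = 0.18 * 300
   = 54 mm


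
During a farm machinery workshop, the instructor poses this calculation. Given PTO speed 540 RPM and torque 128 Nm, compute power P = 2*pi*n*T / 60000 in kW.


P = 2*pi*n*T / 60000
  = 2*pi * 540 * 128 / 60000
  = 434293.77 / 60000
  = 7.24 kW


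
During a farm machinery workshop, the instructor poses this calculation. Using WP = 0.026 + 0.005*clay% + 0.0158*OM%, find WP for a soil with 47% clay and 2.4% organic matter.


WP = 0.026 + 0.005*47 + 0.0158*2.4
   = 0.026 + 0.2350 + 0.0379
   = 0.2989


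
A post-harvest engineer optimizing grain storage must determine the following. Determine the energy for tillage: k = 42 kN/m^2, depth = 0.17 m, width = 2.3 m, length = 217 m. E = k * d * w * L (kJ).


E = k * d * w * L
  = 42 * 0.17 * 2.3 * 217
  = 3563.57 kJ


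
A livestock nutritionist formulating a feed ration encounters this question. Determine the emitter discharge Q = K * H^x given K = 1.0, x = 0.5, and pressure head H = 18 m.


Q = K * H^x
  = 1.0 * 18^0.5
  = 1.0 * 4.2426
  = 4.24 L/h


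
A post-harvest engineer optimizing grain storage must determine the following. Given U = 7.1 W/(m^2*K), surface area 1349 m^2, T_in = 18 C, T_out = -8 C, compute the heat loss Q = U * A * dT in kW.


dT = 18 - (-8) = 26 K
Q = U * A * dT
  = 7.1 * 1349 * 26
  = 249025.40 W = 249.03 kW


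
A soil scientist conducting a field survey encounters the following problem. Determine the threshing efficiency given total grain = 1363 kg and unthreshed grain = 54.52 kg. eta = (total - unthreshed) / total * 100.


eta = (total - unthreshed) / total * 100
    = (1363 - 54.52) / 1363 * 100
    = 1308.48 / 1363 * 100
    = 96%


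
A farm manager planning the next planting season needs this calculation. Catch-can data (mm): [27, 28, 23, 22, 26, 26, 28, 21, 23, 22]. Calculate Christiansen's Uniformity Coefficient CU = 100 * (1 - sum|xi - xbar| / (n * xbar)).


xbar = 246 / 10 = 24.600
sum|xi - xbar| = 24
CU = 100 * (1 - 24 / (10 * 24.600))
   = 100 * (1 - 0.0976)
   = 90.24%


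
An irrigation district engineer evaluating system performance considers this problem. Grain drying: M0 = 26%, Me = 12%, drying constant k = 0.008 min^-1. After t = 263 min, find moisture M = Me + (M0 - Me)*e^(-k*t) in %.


M = Me + (M0 - Me) * e^(-k*t)
  = 12 + (26 - 12) * e^(-0.008*263)
  = 12 + 14 * e^(-2.104)
  = 12 + 14 * 0.12197
  = 12 + 1.7075
  = 13.71%


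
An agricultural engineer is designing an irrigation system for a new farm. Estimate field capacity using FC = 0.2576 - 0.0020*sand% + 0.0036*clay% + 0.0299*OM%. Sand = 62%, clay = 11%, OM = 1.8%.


FC = 0.2576 - 0.0020*62 + 0.0036*11 + 0.0299*1.8
   = 0.2576 - 0.1240 + 0.0396 + 0.0538
   = 0.2270


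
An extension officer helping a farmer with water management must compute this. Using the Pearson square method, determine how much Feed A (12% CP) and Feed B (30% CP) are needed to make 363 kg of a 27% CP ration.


parts_A = CP_b - target = 30 - 27 = 3
parts_B = target - CP_a = 27 - 12 = 15
total_parts = 3 + 15 = 18
Feed A = 363 * 3 / 18 = 60.50 kg
Feed B = 363 * 15 / 18 = 302.50 kg

60.50 kg


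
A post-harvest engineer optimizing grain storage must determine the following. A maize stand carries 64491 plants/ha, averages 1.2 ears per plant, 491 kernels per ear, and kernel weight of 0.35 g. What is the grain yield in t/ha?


Y = density * ears * kernels * kw
  = 64491 * 1.2 * 491 * 0.35 g/ha
  = 13299334.02 g/ha
  = 13299.33 kg/ha = 13.30 t/ha


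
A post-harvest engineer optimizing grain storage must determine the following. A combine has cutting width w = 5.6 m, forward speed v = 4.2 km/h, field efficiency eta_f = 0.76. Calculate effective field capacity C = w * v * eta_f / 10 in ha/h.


C = w * v * eta_f / 10
  = 5.6 * 4.2 * 0.76 / 10
  = 17.88 / 10
  = 1.79 ha/h


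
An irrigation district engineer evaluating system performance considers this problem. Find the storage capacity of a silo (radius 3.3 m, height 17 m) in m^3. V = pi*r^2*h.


V = pi * r^2 * h
  = pi * 3.3^2 * 17
  = pi * 10.89 * 17
  = 581.60 m^3


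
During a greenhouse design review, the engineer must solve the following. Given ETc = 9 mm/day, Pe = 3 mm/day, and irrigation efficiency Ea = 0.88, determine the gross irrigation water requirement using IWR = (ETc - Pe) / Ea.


IWR = (ETc - Pe) / Ea
    = (9 - 3) / 0.88
    = 6 / 0.88
    = 6.82 mm/day


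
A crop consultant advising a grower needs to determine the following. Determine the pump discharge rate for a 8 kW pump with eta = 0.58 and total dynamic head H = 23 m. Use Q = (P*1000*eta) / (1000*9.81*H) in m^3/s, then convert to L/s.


Q = (P * 1000 * eta) / (rho * g * H)
  = (8 * 1000 * 0.58) / (1000 * 9.81 * 23)
  = 4640 / 225630
  = 0.02056 m^3/s = 20.56 L/s


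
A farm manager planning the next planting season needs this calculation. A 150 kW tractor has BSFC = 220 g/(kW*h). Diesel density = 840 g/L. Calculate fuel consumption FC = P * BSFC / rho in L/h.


FC = P * BSFC / rho_fuel
   = 150 * 220 / 840
   = 33000 / 840
   = 39.29 L/h


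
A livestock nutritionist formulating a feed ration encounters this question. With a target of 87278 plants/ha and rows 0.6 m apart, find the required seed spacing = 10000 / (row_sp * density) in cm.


spacing = 10000 / (row_sp * density)
        = 10000 / (0.6 * 87278)
        = 10000 / 52366.80
        = 0.19096 m = 19.10 cm


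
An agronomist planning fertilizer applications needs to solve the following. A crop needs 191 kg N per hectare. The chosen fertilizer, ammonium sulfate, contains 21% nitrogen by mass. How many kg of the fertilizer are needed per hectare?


Rate = N_required / (N_content / 100)
     = 191 / (21 / 100)
     = 191 / 0.21
     = 909.52 kg/ha


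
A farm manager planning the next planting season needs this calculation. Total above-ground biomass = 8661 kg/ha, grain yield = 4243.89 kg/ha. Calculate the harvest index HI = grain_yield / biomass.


HI = grain_yield / biomass
   = 4243.89 / 8661
   = 0.49


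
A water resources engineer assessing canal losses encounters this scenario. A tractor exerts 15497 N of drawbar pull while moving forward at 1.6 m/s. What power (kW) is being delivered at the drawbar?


P = F * v / 1000
  = 15497 * 1.6 / 1000
  = 24795.20 / 1000
  = 24.80 kW


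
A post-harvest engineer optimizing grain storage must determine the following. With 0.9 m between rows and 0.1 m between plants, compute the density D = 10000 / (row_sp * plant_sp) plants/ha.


D = 10000 / (row_sp * plant_sp)
  = 10000 / (0.9 * 0.1)
  = 10000 / 0.0900
  = 111111.11 plants/ha


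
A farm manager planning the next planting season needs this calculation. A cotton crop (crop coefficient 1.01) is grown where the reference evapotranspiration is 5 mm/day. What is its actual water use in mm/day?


ETc = Kc * ET0
    = 1.01 * 5
    = 5.05 mm/day


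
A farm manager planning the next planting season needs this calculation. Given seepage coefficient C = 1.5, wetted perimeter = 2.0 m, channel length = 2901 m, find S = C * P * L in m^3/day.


S = C * P * L
  = 1.5 * 2.0 * 2901
  = 8703 m^3/day


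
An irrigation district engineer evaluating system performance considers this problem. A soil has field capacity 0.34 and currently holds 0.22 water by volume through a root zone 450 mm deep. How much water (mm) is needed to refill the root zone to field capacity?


SMD = (FC - theta) * D
    = (0.34 - 0.22) * 450
    = 0.120 * 450
    = 54 mm


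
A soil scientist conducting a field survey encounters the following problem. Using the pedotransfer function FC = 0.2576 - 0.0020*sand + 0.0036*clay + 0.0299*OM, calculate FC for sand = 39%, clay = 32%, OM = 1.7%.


FC = 0.2576 - 0.0020*39 + 0.0036*32 + 0.0299*1.7
   = 0.2576 - 0.0780 + 0.1152 + 0.0508
   = 0.3456


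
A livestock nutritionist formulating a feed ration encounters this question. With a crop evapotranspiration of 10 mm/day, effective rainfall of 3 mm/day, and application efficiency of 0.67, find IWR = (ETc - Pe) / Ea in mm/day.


IWR = (ETc - Pe) / Ea
    = (10 - 3) / 0.67
    = 7 / 0.67
    = 10.45 mm/day


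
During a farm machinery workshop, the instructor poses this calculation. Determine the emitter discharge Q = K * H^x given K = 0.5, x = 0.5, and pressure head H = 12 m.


Q = K * H^x
  = 0.5 * 12^0.5
  = 0.5 * 3.4641
  = 1.73 L/h


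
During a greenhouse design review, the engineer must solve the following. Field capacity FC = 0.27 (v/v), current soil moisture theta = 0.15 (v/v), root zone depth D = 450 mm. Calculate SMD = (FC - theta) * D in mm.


SMD = (FC - theta) * D
    = (0.27 - 0.15) * 450
    = 0.120 * 450
    = 54 mm


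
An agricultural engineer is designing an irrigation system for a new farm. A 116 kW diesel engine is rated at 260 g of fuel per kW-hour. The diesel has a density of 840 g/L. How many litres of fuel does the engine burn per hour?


FC = P * BSFC / rho_fuel
   = 116 * 260 / 840
   = 30160 / 840
   = 35.90 L/h


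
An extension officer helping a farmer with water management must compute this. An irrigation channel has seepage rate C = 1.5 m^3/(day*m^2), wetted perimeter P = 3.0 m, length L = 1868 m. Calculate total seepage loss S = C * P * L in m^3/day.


S = C * P * L
  = 1.5 * 3.0 * 1868
  = 8406 m^3/day


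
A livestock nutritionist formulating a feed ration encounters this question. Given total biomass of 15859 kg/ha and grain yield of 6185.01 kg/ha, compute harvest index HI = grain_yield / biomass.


HI = grain_yield / biomass
   = 6185.01 / 15859
   = 0.39


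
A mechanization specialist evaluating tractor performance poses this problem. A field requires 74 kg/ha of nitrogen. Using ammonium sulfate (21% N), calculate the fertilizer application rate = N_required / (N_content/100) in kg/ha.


Rate = N_required / (N_content / 100)
     = 74 / (21 / 100)
     = 74 / 0.21
     = 352.38 kg/ha


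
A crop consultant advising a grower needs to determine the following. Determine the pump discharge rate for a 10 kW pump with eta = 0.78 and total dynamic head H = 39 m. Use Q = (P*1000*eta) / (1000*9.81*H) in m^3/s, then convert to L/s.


Q = (P * 1000 * eta) / (rho * g * H)
  = (10 * 1000 * 0.78) / (1000 * 9.81 * 39)
  = 7800 / 382590
  = 0.02039 m^3/s = 20.39 L/s


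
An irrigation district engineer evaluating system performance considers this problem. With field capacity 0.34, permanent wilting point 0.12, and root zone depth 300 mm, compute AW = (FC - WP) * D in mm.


AW = (FC - WP) * D
   = (0.34 - 0.12) * 300
   = 0.22 * 300
   = 66 mm


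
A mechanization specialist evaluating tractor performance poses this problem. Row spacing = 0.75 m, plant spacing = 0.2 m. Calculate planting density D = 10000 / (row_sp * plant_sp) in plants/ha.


D = 10000 / (row_sp * plant_sp)
  = 10000 / (0.75 * 0.2)
  = 10000 / 0.1500
  = 66666.67 plants/ha


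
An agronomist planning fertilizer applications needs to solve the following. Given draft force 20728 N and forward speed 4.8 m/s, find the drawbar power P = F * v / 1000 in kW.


P = F * v / 1000
  = 20728 * 4.8 / 1000
  = 99494.40 / 1000
  = 99.49 kW


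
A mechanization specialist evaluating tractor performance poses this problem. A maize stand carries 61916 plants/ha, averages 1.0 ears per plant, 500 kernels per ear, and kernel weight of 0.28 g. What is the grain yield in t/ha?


Y = density * ears * kernels * kw
  = 61916 * 1.0 * 500 * 0.28 g/ha
  = 8668240 g/ha
  = 8668.24 kg/ha = 8.67 t/ha


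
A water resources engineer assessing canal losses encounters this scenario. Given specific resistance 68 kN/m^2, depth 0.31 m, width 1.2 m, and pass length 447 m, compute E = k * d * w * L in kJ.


E = k * d * w * L
  = 68 * 0.31 * 1.2 * 447
  = 11307.31 kJ


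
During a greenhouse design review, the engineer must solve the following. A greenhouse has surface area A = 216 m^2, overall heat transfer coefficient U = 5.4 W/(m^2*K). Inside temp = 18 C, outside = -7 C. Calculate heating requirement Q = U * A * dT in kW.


dT = 18 - (-7) = 25 K
Q = U * A * dT
  = 5.4 * 216 * 25
  = 29160 W = 29.16 kW


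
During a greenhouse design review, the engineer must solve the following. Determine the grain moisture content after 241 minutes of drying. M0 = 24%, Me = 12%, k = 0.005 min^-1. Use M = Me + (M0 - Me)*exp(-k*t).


M = Me + (M0 - Me) * e^(-k*t)
  = 12 + (24 - 12) * e^(-0.005*241)
  = 12 + 12 * e^(-1.205)
  = 12 + 12 * 0.29969
  = 12 + 3.5963
  = 15.60%


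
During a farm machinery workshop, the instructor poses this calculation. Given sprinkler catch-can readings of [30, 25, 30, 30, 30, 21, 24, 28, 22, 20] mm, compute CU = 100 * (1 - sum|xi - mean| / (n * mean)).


xbar = 260 / 10 = 26
sum|xi - xbar| = 36
CU = 100 * (1 - 36 / (10 * 26))
   = 100 * (1 - 0.1385)
   = 86.15%


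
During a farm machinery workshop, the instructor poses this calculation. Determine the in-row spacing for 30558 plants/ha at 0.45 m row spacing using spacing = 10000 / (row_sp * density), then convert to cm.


spacing = 10000 / (row_sp * density)
        = 10000 / (0.45 * 30558)
        = 10000 / 13751.10
        = 0.72721 m = 72.72 cm


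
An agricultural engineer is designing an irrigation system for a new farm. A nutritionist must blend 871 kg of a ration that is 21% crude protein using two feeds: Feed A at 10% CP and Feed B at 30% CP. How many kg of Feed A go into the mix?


parts_A = CP_b - target = 30 - 21 = 9
parts_B = target - CP_a = 21 - 10 = 11
total_parts = 9 + 11 = 20
Feed A = 871 * 9 / 20 = 391.95 kg
Feed B = 871 * 11 / 20 = 479.05 kg

391.95 kg


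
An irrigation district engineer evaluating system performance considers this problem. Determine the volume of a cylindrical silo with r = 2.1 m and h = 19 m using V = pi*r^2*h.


V = pi * r^2 * h
  = pi * 2.1^2 * 19
  = pi * 4.41 * 19
  = 263.23 m^3


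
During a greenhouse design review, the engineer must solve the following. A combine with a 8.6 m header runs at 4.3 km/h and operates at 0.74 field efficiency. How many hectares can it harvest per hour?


C = w * v * eta_f / 10
  = 8.6 * 4.3 * 0.74 / 10
  = 27.37 / 10
  = 2.74 ha/h


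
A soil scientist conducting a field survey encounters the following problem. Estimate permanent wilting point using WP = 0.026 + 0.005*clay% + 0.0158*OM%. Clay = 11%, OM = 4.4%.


WP = 0.026 + 0.005*11 + 0.0158*4.4
   = 0.026 + 0.0550 + 0.0695
   = 0.1505


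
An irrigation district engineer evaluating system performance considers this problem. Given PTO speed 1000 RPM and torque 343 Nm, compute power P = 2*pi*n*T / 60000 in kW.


P = 2*pi*n*T / 60000
  = 2*pi * 1000 * 343 / 60000
  = 2155132.56 / 60000
  = 35.92 kW


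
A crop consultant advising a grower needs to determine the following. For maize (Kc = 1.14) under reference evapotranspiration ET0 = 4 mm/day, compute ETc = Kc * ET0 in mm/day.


ETc = Kc * ET0
    = 1.14 * 4
    = 4.56 mm/day


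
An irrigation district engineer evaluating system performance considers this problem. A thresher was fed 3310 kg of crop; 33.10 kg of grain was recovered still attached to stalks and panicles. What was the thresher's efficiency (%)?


eta = (total - unthreshed) / total * 100
    = (3310 - 33.10) / 3310 * 100
    = 3276.90 / 3310 * 100
    = 99%


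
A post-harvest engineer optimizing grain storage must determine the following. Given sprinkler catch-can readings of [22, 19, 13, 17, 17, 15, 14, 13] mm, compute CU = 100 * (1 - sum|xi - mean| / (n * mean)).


xbar = 130 / 8 = 16.250
sum|xi - xbar| = 20
CU = 100 * (1 - 20 / (8 * 16.250))
   = 100 * (1 - 0.1538)
   = 84.62%


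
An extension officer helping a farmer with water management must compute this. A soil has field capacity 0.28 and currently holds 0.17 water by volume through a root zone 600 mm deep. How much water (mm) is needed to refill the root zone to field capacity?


SMD = (FC - theta) * D
    = (0.28 - 0.17) * 600
    = 0.110 * 600
    = 66 mm


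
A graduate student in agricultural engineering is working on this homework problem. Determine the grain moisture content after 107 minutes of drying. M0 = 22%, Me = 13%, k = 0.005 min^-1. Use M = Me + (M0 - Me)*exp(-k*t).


M = Me + (M0 - Me) * e^(-k*t)
  = 13 + (22 - 13) * e^(-0.005*107)
  = 13 + 9 * e^(-0.535)
  = 13 + 9 * 0.58567
  = 13 + 5.2710
  = 18.27%


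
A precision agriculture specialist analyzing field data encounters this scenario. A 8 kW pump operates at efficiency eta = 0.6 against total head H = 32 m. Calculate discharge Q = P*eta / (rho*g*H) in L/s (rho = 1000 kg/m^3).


Q = (P * 1000 * eta) / (rho * g * H)
  = (8 * 1000 * 0.6) / (1000 * 9.81 * 32)
  = 4800 / 313920
  = 0.01529 m^3/s = 15.29 L/s


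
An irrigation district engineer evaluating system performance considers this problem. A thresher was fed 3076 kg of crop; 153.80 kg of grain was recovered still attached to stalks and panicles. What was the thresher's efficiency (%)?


eta = (total - unthreshed) / total * 100
    = (3076 - 153.80) / 3076 * 100
    = 2922.20 / 3076 * 100
    = 95%


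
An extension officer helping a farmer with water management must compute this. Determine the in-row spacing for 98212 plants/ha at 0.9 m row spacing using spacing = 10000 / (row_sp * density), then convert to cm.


spacing = 10000 / (row_sp * density)
        = 10000 / (0.9 * 98212)
        = 10000 / 88390.80
        = 0.11313 m = 11.31 cm


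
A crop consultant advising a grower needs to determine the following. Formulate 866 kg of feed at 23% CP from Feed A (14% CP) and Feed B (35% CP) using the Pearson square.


parts_A = CP_b - target = 35 - 23 = 12
parts_B = target - CP_a = 23 - 14 = 9
total_parts = 12 + 9 = 21
Feed A = 866 * 12 / 21 = 494.86 kg
Feed B = 866 * 9 / 21 = 371.14 kg

494.86 kg


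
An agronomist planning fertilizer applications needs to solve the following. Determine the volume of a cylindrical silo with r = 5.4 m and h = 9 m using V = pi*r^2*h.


V = pi * r^2 * h
  = pi * 5.4^2 * 9
  = pi * 29.16 * 9
  = 824.48 m^3


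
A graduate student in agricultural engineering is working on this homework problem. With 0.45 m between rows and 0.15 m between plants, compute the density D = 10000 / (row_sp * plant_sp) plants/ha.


D = 10000 / (row_sp * plant_sp)
  = 10000 / (0.45 * 0.15)
  = 10000 / 0.0675
  = 148148.15 plants/ha


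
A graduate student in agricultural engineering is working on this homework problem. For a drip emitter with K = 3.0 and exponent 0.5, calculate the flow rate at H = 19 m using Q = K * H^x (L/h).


Q = K * H^x
  = 3.0 * 19^0.5
  = 3.0 * 4.3589
  = 13.08 L/h


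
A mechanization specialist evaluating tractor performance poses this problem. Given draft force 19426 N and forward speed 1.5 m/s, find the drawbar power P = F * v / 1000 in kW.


P = F * v / 1000
  = 19426 * 1.5 / 1000
  = 29139 / 1000
  = 29.14 kW


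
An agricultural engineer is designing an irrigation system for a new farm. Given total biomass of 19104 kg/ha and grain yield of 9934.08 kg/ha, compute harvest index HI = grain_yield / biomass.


HI = grain_yield / biomass
   = 9934.08 / 19104
   = 0.52


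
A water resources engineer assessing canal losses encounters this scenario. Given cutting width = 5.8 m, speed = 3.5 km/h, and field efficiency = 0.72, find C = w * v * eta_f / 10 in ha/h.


C = w * v * eta_f / 10
  = 5.8 * 3.5 * 0.72 / 10
  = 14.62 / 10
  = 1.46 ha/h


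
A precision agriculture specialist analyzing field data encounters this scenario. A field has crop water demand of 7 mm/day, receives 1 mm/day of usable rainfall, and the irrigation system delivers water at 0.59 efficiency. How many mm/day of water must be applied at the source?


IWR = (ETc - Pe) / Ea
    = (7 - 1) / 0.59
    = 6 / 0.59
    = 10.17 mm/day


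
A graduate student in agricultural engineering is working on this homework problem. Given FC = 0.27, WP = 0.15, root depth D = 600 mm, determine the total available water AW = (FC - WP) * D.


AW = (FC - WP) * D
   = (0.27 - 0.15) * 600
   = 0.12 * 600
   = 72 mm


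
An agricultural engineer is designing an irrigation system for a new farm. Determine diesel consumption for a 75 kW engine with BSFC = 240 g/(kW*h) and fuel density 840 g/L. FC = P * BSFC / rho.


FC = P * BSFC / rho_fuel
   = 75 * 240 / 840
   = 18000 / 840
   = 21.43 L/h


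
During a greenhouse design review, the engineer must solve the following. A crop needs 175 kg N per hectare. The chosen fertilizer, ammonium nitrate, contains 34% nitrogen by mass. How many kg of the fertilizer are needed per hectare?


Rate = N_required / (N_content / 100)
     = 175 / (34 / 100)
     = 175 / 0.34
     = 514.71 kg/ha


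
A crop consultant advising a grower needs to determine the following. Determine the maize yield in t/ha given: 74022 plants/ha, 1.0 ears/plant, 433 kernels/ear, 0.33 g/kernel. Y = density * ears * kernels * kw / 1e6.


Y = density * ears * kernels * kw
  = 74022 * 1.0 * 433 * 0.33 g/ha
  = 10577003.58 g/ha
  = 10577.00 kg/ha = 10.58 t/ha


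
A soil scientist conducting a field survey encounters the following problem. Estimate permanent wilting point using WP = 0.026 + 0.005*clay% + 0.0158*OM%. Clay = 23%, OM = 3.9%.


WP = 0.026 + 0.005*23 + 0.0158*3.9
   = 0.026 + 0.1150 + 0.0616
   = 0.2026


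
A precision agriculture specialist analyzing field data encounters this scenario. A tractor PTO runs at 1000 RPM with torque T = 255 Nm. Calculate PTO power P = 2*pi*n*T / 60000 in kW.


P = 2*pi*n*T / 60000
  = 2*pi * 1000 * 255 / 60000
  = 1602212.25 / 60000
  = 26.70 kW


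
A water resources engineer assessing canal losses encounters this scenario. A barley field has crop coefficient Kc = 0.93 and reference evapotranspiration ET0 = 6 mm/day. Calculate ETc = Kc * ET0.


ETc = Kc * ET0
    = 0.93 * 6
    = 5.58 mm/day


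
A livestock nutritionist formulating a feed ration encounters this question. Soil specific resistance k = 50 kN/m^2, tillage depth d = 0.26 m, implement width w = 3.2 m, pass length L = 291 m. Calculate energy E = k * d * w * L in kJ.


E = k * d * w * L
  = 50 * 0.26 * 3.2 * 291
  = 12105.60 kJ


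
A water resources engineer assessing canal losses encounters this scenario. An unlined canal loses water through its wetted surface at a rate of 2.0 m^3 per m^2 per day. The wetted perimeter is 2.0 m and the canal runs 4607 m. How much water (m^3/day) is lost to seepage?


S = C * P * L
  = 2.0 * 2.0 * 4607
  = 18428 m^3/day


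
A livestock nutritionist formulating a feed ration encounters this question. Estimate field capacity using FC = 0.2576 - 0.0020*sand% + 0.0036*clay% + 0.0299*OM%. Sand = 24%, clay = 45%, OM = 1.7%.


FC = 0.2576 - 0.0020*24 + 0.0036*45 + 0.0299*1.7
   = 0.2576 - 0.0480 + 0.1620 + 0.0508
   = 0.4224


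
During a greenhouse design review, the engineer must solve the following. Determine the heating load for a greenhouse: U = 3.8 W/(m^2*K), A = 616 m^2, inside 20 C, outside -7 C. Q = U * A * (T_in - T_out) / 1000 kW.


dT = 20 - (-7) = 27 K
Q = U * A * dT
  = 3.8 * 616 * 27
  = 63201.60 W = 63.20 kW


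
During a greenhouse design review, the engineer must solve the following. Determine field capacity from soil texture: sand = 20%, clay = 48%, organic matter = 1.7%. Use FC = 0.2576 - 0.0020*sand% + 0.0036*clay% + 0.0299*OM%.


FC = 0.2576 - 0.0020*20 + 0.0036*48 + 0.0299*1.7
   = 0.2576 - 0.0400 + 0.1728 + 0.0508
   = 0.4412


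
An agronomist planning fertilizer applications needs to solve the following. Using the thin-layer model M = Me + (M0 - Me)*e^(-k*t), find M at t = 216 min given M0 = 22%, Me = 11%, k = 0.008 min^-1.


M = Me + (M0 - Me) * e^(-k*t)
  = 11 + (22 - 11) * e^(-0.008*216)
  = 11 + 11 * e^(-1.728)
  = 11 + 11 * 0.17764
  = 11 + 1.9540
  = 12.95%


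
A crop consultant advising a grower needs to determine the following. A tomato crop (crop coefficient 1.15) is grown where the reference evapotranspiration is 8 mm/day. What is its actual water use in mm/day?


ETc = Kc * ET0
    = 1.15 * 8
    = 9.20 mm/day


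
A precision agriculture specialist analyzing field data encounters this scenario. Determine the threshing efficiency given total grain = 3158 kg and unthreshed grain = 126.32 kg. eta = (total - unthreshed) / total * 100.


eta = (total - unthreshed) / total * 100
    = (3158 - 126.32) / 3158 * 100
    = 3031.68 / 3158 * 100
    = 96%


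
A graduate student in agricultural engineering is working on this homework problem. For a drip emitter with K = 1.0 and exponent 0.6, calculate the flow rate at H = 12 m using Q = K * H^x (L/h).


Q = K * H^x
  = 1.0 * 12^0.6
  = 1.0 * 4.4413
  = 4.44 L/h


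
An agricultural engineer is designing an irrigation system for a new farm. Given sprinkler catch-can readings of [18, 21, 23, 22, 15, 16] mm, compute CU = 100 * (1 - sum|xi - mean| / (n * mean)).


xbar = 115 / 6 = 19.167
sum|xi - xbar| = 17
CU = 100 * (1 - 17 / (6 * 19.167))
   = 100 * (1 - 0.1478)
   = 85.22%


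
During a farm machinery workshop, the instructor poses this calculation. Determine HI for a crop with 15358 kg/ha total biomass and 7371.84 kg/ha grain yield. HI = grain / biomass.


HI = grain_yield / biomass
   = 7371.84 / 15358
   = 0.48


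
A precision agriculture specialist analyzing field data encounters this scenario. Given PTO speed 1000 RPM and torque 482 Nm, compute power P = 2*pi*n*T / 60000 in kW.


P = 2*pi*n*T / 60000
  = 2*pi * 1000 * 482 / 60000
  = 3028495.32 / 60000
  = 50.47 kW


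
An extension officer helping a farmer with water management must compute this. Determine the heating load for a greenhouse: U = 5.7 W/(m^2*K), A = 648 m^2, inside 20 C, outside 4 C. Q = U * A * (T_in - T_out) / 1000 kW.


dT = 20 - (4) = 16 K
Q = U * A * dT
  = 5.7 * 648 * 16
  = 59097.60 W = 59.10 kW


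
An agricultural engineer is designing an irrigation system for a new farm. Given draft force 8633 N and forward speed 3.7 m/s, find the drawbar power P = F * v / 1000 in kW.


P = F * v / 1000
  = 8633 * 3.7 / 1000
  = 31942.10 / 1000
  = 31.94 kW


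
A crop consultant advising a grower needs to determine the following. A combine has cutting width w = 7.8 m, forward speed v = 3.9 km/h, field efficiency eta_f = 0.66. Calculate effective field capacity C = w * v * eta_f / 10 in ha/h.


C = w * v * eta_f / 10
  = 7.8 * 3.9 * 0.66 / 10
  = 20.08 / 10
  = 2.01 ha/h


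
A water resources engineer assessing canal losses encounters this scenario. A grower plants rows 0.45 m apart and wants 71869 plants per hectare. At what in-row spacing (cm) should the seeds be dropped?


spacing = 10000 / (row_sp * density)
        = 10000 / (0.45 * 71869)
        = 10000 / 32341.05
        = 0.30920 m = 30.92 cm


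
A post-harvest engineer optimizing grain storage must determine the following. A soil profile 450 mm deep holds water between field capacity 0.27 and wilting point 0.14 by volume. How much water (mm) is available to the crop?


AW = (FC - WP) * D
   = (0.27 - 0.14) * 450
   = 0.13 * 450
   = 58.50 mm


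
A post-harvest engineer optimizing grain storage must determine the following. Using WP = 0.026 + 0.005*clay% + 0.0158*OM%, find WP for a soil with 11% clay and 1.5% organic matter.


WP = 0.026 + 0.005*11 + 0.0158*1.5
   = 0.026 + 0.0550 + 0.0237
   = 0.1047


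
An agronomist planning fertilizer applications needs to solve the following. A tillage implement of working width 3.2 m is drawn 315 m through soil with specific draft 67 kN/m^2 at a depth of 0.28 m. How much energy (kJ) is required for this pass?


E = k * d * w * L
  = 67 * 0.28 * 3.2 * 315
  = 18910.08 kJ


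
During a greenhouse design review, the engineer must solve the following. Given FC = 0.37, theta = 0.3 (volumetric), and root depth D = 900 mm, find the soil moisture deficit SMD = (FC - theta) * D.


SMD = (FC - theta) * D
    = (0.37 - 0.3) * 900
    = 0.070 * 900
    = 63 mm


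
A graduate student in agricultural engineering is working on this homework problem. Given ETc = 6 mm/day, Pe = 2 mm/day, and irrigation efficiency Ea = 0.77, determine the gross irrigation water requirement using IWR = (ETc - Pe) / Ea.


IWR = (ETc - Pe) / Ea
    = (6 - 2) / 0.77
    = 4 / 0.77
    = 5.19 mm/day


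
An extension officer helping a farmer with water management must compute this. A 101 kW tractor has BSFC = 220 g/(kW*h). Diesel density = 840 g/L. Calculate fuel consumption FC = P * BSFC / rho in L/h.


FC = P * BSFC / rho_fuel
   = 101 * 220 / 840
   = 22220 / 840
   = 26.45 L/h


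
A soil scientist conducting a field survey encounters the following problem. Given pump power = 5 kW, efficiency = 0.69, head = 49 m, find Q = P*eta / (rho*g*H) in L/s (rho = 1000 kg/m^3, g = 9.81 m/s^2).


Q = (P * 1000 * eta) / (rho * g * H)
  = (5 * 1000 * 0.69) / (1000 * 9.81 * 49)
  = 3450 / 480690
  = 0.00718 m^3/s = 7.18 L/s


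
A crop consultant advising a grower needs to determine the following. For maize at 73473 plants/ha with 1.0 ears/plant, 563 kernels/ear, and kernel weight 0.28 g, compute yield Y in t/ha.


Y = density * ears * kernels * kw
  = 73473 * 1.0 * 563 * 0.28 g/ha
  = 11582283.72 g/ha
  = 11582.28 kg/ha = 11.58 t/ha


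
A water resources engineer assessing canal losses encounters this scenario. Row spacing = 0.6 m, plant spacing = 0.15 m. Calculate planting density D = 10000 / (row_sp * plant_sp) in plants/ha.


D = 10000 / (row_sp * plant_sp)
  = 10000 / (0.6 * 0.15)
  = 10000 / 0.0900
  = 111111.11 plants/ha


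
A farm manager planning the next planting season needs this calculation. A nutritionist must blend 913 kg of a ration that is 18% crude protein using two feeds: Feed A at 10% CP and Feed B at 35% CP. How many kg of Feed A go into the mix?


parts_A = CP_b - target = 35 - 18 = 17
parts_B = target - CP_a = 18 - 10 = 8
total_parts = 17 + 8 = 25
Feed A = 913 * 17 / 25 = 620.84 kg
Feed B = 913 * 8 / 25 = 292.16 kg

620.84 kg


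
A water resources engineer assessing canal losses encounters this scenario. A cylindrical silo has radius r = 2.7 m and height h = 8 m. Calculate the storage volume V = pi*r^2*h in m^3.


V = pi * r^2 * h
  = pi * 2.7^2 * 8
  = pi * 7.29 * 8
  = 183.22 m^3


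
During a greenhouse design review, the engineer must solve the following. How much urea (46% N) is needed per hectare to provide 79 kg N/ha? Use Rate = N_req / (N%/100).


Rate = N_required / (N_content / 100)
     = 79 / (46 / 100)
     = 79 / 0.46
     = 171.74 kg/ha


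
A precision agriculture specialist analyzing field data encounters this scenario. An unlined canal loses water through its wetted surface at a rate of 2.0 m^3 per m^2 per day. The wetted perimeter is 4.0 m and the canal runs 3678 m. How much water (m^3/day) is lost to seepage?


S = C * P * L
  = 2.0 * 4.0 * 3678
  = 29424 m^3/day


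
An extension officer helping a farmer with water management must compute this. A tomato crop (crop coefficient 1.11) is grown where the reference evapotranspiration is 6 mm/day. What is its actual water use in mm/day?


ETc = Kc * ET0
    = 1.11 * 6
    = 6.66 mm/day


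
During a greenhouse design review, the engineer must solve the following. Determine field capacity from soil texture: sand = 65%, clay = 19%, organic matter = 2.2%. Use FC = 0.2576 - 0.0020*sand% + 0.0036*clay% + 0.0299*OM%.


FC = 0.2576 - 0.0020*65 + 0.0036*19 + 0.0299*2.2
   = 0.2576 - 0.1300 + 0.0684 + 0.0658
   = 0.2618


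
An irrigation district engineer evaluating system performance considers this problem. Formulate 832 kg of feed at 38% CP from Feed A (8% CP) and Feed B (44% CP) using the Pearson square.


parts_A = CP_b - target = 44 - 38 = 6
parts_B = target - CP_a = 38 - 8 = 30
total_parts = 6 + 30 = 36
Feed A = 832 * 6 / 36 = 138.67 kg
Feed B = 832 * 30 / 36 = 693.33 kg

138.67 kg


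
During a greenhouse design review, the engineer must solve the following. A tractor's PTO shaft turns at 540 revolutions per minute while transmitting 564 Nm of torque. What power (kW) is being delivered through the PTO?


P = 2*pi*n*T / 60000
  = 2*pi * 540 * 564 / 60000
  = 1913606.92 / 60000
  = 31.89 kW


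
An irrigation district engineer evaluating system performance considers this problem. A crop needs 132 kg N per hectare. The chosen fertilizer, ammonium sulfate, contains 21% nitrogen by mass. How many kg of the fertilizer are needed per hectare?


Rate = N_required / (N_content / 100)
     = 132 / (21 / 100)
     = 132 / 0.21
     = 628.57 kg/ha


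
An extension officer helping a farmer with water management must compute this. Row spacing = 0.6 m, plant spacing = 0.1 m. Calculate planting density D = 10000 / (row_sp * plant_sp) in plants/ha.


D = 10000 / (row_sp * plant_sp)
  = 10000 / (0.6 * 0.1)
  = 10000 / 0.0600
  = 166666.67 plants/ha


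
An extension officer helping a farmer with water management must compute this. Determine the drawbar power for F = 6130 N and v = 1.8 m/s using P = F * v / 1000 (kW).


P = F * v / 1000
  = 6130 * 1.8 / 1000
  = 11034 / 1000
  = 11.03 kW


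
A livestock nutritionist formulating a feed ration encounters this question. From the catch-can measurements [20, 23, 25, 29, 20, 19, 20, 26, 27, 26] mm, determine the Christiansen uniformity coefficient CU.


xbar = 235 / 10 = 23.500
sum|xi - xbar| = 31
CU = 100 * (1 - 31 / (10 * 23.500))
   = 100 * (1 - 0.1319)
   = 86.81%


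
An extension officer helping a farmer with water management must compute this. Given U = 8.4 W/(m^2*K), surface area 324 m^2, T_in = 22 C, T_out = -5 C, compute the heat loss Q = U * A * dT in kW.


dT = 22 - (-5) = 27 K
Q = U * A * dT
  = 8.4 * 324 * 27
  = 73483.20 W = 73.48 kW


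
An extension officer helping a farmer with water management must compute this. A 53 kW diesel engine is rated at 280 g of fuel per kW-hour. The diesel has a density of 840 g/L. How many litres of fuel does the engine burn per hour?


FC = P * BSFC / rho_fuel
   = 53 * 280 / 840
   = 14840 / 840
   = 17.67 L/h
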